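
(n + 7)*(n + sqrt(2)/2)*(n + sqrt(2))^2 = n^4 + 5*sqrt(2)*n^3/2 + 7*n^3 + 4*n^2 + 35*sqrt(2)*n^2/2 + sqrt(2)*n + 28*n + 7*sqrt(2)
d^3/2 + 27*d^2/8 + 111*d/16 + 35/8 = (d/2 + 1)*(d + 5/4)*(d + 7/2)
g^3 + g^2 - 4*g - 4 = (g - 2)*(g + 1)*(g + 2)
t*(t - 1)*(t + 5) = t^3 + 4*t^2 - 5*t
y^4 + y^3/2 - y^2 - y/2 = y*(y - 1)*(y + 1/2)*(y + 1)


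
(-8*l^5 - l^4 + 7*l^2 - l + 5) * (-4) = 32*l^5 + 4*l^4 - 28*l^2 + 4*l - 20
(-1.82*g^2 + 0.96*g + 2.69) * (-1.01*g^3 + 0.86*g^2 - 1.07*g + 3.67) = 1.8382*g^5 - 2.5348*g^4 + 0.0561000000000005*g^3 - 5.3932*g^2 + 0.644899999999999*g + 9.8723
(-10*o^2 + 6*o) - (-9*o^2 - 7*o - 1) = -o^2 + 13*o + 1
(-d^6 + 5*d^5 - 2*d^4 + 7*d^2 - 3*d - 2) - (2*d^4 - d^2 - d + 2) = -d^6 + 5*d^5 - 4*d^4 + 8*d^2 - 2*d - 4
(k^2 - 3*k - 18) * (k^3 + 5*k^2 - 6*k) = k^5 + 2*k^4 - 39*k^3 - 72*k^2 + 108*k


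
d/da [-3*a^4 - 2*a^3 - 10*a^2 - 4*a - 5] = -12*a^3 - 6*a^2 - 20*a - 4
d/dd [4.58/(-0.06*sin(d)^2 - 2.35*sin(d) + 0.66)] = (0.5496*sin(d) + 10.763)*cos(d)/(0.06*sin(d)^2 + 2.35*sin(d) - 0.66)^2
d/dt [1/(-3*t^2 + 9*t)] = (2*t - 3)/(3*t^2*(t - 3)^2)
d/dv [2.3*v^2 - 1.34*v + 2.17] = 4.6*v - 1.34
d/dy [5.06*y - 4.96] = 5.06000000000000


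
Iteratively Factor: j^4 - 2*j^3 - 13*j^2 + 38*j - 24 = (j - 2)*(j^3 - 13*j + 12) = (j - 2)*(j + 4)*(j^2 - 4*j + 3) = (j - 2)*(j - 1)*(j + 4)*(j - 3)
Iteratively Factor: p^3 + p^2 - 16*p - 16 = (p - 4)*(p^2 + 5*p + 4) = (p - 4)*(p + 1)*(p + 4)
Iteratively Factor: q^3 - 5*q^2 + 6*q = (q - 2)*(q^2 - 3*q) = q*(q - 2)*(q - 3)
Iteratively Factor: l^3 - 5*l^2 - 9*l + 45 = (l - 5)*(l^2 - 9) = (l - 5)*(l + 3)*(l - 3)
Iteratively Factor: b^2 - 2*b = (b)*(b - 2)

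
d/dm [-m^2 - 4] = -2*m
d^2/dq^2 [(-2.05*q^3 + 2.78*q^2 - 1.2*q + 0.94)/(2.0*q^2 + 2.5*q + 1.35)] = (-2.8421709430404e-14*q^4 - 51.955*q^3 - 63.9885*q^2 + 25.22325*q + 24.9071)/(8.0*q^6 + 30.0*q^5 + 53.7*q^4 + 56.125*q^3 + 36.2475*q^2 + 13.66875*q + 2.460375)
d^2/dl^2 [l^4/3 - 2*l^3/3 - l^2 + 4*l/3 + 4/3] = 4*l^2 - 4*l - 2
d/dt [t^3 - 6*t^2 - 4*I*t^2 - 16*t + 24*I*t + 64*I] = 3*t^2 - 12*t - 8*I*t - 16 + 24*I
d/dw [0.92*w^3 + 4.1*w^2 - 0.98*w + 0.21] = 2.76*w^2 + 8.2*w - 0.98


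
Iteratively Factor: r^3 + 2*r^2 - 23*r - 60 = (r + 3)*(r^2 - r - 20) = (r + 3)*(r + 4)*(r - 5)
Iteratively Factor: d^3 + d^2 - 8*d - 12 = (d + 2)*(d^2 - d - 6) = (d - 3)*(d + 2)*(d + 2)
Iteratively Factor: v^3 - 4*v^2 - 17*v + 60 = (v - 5)*(v^2 + v - 12) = (v - 5)*(v + 4)*(v - 3)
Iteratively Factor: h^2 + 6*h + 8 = (h + 2)*(h + 4)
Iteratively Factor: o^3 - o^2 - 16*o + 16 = (o - 1)*(o^2 - 16) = (o - 1)*(o + 4)*(o - 4)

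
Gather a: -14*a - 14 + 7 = -14*a - 7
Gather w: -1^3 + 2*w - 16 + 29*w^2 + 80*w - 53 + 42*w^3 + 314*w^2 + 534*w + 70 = 42*w^3 + 343*w^2 + 616*w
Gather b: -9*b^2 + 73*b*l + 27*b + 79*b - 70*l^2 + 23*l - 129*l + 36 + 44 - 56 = -9*b^2 + b*(73*l + 106) - 70*l^2 - 106*l + 24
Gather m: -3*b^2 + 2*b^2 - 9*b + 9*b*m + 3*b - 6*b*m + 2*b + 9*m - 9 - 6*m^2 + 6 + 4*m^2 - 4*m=-b^2 - 4*b - 2*m^2 + m*(3*b + 5) - 3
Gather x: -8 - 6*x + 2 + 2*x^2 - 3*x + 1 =2*x^2 - 9*x - 5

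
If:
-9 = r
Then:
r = -9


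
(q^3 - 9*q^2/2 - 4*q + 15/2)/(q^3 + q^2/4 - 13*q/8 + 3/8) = 4*(q - 5)/(4*q - 1)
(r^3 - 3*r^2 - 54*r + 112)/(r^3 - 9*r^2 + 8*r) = (r^2 + 5*r - 14)/(r*(r - 1))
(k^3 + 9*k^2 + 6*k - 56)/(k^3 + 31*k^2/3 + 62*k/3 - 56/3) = 3*(k - 2)/(3*k - 2)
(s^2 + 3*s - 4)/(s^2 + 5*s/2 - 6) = 2*(s - 1)/(2*s - 3)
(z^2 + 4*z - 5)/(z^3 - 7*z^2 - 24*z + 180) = (z - 1)/(z^2 - 12*z + 36)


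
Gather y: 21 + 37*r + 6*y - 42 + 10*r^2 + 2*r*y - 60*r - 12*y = 10*r^2 - 23*r + y*(2*r - 6) - 21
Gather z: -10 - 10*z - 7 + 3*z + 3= -7*z - 14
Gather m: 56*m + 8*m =64*m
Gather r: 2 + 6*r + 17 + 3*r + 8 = 9*r + 27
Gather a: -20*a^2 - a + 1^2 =-20*a^2 - a + 1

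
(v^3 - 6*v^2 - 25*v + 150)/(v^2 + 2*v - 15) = (v^2 - 11*v + 30)/(v - 3)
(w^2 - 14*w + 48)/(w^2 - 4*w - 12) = (w - 8)/(w + 2)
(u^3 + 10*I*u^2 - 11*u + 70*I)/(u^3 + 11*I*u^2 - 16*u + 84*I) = (u + 5*I)/(u + 6*I)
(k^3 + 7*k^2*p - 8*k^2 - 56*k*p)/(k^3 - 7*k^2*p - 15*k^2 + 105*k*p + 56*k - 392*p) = k*(-k - 7*p)/(-k^2 + 7*k*p + 7*k - 49*p)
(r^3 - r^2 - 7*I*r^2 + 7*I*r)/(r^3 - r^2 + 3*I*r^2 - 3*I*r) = (r - 7*I)/(r + 3*I)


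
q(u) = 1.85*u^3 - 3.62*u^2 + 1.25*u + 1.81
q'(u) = 5.55*u^2 - 7.24*u + 1.25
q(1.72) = 2.66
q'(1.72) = 5.22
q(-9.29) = -1805.49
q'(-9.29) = 547.50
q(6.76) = 416.33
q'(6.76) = 205.93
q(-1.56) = -15.97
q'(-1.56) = 26.05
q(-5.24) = -370.31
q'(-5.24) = 191.58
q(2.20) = 6.74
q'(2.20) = 12.18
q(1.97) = 4.37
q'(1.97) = 8.53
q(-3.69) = -145.04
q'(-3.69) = 103.53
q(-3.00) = -84.47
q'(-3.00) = 72.92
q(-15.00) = -7075.19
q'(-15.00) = 1358.60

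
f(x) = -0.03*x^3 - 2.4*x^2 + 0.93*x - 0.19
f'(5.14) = -26.12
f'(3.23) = -15.51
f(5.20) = -64.47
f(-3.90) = -38.54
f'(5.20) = -26.46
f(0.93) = -1.42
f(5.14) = -62.89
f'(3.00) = -14.28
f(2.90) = -18.41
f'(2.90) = -13.75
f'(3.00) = -14.28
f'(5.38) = -27.50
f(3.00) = -19.81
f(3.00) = -19.81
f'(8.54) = -46.63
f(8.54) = -185.97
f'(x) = -0.09*x^2 - 4.8*x + 0.93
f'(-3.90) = 18.28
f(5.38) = -69.32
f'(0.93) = -3.61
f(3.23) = -23.24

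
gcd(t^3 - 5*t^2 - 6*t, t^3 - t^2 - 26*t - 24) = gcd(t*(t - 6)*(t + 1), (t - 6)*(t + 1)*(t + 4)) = t^2 - 5*t - 6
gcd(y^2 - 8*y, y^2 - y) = y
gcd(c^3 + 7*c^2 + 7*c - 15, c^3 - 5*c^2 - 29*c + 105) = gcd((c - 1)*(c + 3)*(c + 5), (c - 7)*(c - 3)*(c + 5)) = c + 5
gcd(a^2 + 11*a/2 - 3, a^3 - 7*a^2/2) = 1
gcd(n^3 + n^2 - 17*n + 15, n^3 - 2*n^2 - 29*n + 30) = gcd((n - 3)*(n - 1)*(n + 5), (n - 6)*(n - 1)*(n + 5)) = n^2 + 4*n - 5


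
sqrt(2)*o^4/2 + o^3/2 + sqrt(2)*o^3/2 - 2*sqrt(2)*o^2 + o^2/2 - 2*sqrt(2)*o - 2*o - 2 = (o - 2)*(o + 1)*(o + sqrt(2)/2)*(sqrt(2)*o/2 + sqrt(2))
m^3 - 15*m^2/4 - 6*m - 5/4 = (m - 5)*(m + 1/4)*(m + 1)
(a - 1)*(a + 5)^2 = a^3 + 9*a^2 + 15*a - 25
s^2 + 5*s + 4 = (s + 1)*(s + 4)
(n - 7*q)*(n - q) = n^2 - 8*n*q + 7*q^2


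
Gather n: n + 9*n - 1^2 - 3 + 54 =10*n + 50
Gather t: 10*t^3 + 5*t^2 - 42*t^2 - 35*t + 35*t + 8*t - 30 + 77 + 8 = 10*t^3 - 37*t^2 + 8*t + 55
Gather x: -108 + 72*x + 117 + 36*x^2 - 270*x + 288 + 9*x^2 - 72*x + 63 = 45*x^2 - 270*x + 360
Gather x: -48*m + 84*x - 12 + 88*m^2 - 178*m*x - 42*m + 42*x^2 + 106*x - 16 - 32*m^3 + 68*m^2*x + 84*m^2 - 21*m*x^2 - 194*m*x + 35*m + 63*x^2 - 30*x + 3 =-32*m^3 + 172*m^2 - 55*m + x^2*(105 - 21*m) + x*(68*m^2 - 372*m + 160) - 25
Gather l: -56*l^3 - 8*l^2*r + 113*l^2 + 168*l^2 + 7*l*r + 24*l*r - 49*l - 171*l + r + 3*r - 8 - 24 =-56*l^3 + l^2*(281 - 8*r) + l*(31*r - 220) + 4*r - 32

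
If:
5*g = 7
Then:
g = 7/5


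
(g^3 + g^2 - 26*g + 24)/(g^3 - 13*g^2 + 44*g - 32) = (g + 6)/(g - 8)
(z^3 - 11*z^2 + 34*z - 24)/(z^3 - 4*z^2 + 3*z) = (z^2 - 10*z + 24)/(z*(z - 3))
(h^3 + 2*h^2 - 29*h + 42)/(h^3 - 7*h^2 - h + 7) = (h^3 + 2*h^2 - 29*h + 42)/(h^3 - 7*h^2 - h + 7)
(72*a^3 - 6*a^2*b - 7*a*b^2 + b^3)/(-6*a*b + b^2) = -12*a^2/b - a + b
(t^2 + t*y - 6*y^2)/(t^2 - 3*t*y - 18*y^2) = (-t + 2*y)/(-t + 6*y)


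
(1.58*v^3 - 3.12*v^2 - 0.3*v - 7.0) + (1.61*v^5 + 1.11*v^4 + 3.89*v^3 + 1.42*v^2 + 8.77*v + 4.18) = 1.61*v^5 + 1.11*v^4 + 5.47*v^3 - 1.7*v^2 + 8.47*v - 2.82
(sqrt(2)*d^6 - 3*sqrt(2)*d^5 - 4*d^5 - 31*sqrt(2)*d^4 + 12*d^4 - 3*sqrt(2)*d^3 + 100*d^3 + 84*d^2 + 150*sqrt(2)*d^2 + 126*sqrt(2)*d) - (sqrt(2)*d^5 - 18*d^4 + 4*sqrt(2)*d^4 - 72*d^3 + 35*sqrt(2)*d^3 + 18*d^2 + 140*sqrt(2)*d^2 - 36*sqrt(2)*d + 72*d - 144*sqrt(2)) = sqrt(2)*d^6 - 4*sqrt(2)*d^5 - 4*d^5 - 35*sqrt(2)*d^4 + 30*d^4 - 38*sqrt(2)*d^3 + 172*d^3 + 10*sqrt(2)*d^2 + 66*d^2 - 72*d + 162*sqrt(2)*d + 144*sqrt(2)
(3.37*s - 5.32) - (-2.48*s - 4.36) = 5.85*s - 0.96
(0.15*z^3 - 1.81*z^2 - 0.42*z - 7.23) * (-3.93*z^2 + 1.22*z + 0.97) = -0.5895*z^5 + 7.2963*z^4 - 0.4121*z^3 + 26.1458*z^2 - 9.228*z - 7.0131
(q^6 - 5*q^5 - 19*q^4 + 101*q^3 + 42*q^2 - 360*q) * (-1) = -q^6 + 5*q^5 + 19*q^4 - 101*q^3 - 42*q^2 + 360*q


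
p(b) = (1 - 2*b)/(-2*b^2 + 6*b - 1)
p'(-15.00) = 0.00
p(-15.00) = -0.06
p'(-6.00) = -0.01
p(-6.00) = -0.12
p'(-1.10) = -0.13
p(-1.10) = -0.32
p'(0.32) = -6.12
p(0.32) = 0.50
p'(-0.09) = -1.81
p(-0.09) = -0.76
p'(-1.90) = -0.07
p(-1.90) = -0.24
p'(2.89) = -194.87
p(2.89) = 13.12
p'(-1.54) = -0.09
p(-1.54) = -0.27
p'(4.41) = -0.36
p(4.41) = 0.58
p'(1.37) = -0.50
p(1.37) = -0.50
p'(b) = (1 - 2*b)*(4*b - 6)/(-2*b^2 + 6*b - 1)^2 - 2/(-2*b^2 + 6*b - 1)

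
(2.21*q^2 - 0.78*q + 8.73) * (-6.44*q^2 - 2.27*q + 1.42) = -14.2324*q^4 + 0.00649999999999995*q^3 - 51.3124*q^2 - 20.9247*q + 12.3966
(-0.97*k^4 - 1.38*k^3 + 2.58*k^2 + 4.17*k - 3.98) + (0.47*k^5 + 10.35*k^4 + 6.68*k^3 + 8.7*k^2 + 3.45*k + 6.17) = 0.47*k^5 + 9.38*k^4 + 5.3*k^3 + 11.28*k^2 + 7.62*k + 2.19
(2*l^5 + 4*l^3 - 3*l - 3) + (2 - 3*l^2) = 2*l^5 + 4*l^3 - 3*l^2 - 3*l - 1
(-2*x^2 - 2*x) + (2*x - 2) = -2*x^2 - 2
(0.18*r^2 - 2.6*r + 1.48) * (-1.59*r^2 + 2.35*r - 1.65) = -0.2862*r^4 + 4.557*r^3 - 8.7602*r^2 + 7.768*r - 2.442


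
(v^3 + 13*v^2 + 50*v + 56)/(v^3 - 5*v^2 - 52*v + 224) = (v^2 + 6*v + 8)/(v^2 - 12*v + 32)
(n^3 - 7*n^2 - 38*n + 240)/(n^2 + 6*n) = n - 13 + 40/n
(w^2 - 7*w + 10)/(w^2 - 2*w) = (w - 5)/w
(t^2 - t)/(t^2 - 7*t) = (t - 1)/(t - 7)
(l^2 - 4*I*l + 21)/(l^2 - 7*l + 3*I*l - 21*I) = (l - 7*I)/(l - 7)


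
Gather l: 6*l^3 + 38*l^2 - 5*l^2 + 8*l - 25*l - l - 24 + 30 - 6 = 6*l^3 + 33*l^2 - 18*l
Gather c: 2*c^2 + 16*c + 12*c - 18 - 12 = 2*c^2 + 28*c - 30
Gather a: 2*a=2*a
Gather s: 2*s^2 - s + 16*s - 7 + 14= 2*s^2 + 15*s + 7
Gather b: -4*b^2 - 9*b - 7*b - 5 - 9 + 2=-4*b^2 - 16*b - 12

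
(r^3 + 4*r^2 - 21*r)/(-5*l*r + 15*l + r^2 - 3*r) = r*(r + 7)/(-5*l + r)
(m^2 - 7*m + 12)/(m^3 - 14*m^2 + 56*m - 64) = (m - 3)/(m^2 - 10*m + 16)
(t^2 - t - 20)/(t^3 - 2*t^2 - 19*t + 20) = 1/(t - 1)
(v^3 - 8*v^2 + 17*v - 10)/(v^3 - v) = (v^2 - 7*v + 10)/(v*(v + 1))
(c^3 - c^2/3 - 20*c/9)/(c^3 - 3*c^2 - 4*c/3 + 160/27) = 3*c/(3*c - 8)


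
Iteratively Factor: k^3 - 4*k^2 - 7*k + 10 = (k + 2)*(k^2 - 6*k + 5) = (k - 1)*(k + 2)*(k - 5)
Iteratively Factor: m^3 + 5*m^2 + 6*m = (m + 2)*(m^2 + 3*m) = m*(m + 2)*(m + 3)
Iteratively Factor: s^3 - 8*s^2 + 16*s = (s)*(s^2 - 8*s + 16) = s*(s - 4)*(s - 4)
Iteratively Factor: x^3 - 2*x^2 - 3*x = (x + 1)*(x^2 - 3*x) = x*(x + 1)*(x - 3)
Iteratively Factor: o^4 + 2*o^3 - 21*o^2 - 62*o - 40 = (o + 1)*(o^3 + o^2 - 22*o - 40) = (o + 1)*(o + 2)*(o^2 - o - 20) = (o - 5)*(o + 1)*(o + 2)*(o + 4)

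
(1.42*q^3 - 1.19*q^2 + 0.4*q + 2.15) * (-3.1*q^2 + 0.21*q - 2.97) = -4.402*q^5 + 3.9872*q^4 - 5.7073*q^3 - 3.0467*q^2 - 0.7365*q - 6.3855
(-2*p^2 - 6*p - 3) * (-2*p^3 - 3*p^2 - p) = 4*p^5 + 18*p^4 + 26*p^3 + 15*p^2 + 3*p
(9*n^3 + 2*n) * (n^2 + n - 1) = 9*n^5 + 9*n^4 - 7*n^3 + 2*n^2 - 2*n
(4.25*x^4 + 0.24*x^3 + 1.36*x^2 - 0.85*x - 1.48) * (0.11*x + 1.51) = 0.4675*x^5 + 6.4439*x^4 + 0.512*x^3 + 1.9601*x^2 - 1.4463*x - 2.2348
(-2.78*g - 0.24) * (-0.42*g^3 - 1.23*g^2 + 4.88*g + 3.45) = 1.1676*g^4 + 3.5202*g^3 - 13.2712*g^2 - 10.7622*g - 0.828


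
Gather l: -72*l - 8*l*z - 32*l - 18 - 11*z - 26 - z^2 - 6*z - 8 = l*(-8*z - 104) - z^2 - 17*z - 52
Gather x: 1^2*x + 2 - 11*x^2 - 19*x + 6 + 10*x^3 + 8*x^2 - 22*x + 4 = 10*x^3 - 3*x^2 - 40*x + 12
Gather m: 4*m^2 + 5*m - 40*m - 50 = 4*m^2 - 35*m - 50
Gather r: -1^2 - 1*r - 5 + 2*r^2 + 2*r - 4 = 2*r^2 + r - 10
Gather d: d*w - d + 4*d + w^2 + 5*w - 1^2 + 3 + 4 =d*(w + 3) + w^2 + 5*w + 6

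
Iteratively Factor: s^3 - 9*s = (s - 3)*(s^2 + 3*s) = (s - 3)*(s + 3)*(s)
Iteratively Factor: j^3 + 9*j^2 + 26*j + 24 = (j + 2)*(j^2 + 7*j + 12) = (j + 2)*(j + 4)*(j + 3)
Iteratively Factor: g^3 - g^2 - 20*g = (g - 5)*(g^2 + 4*g) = (g - 5)*(g + 4)*(g)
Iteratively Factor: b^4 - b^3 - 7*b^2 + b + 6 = (b + 2)*(b^3 - 3*b^2 - b + 3) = (b - 3)*(b + 2)*(b^2 - 1) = (b - 3)*(b - 1)*(b + 2)*(b + 1)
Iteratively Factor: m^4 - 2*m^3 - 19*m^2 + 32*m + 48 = (m + 1)*(m^3 - 3*m^2 - 16*m + 48) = (m - 3)*(m + 1)*(m^2 - 16) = (m - 4)*(m - 3)*(m + 1)*(m + 4)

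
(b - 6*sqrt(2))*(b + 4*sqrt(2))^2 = b^3 + 2*sqrt(2)*b^2 - 64*b - 192*sqrt(2)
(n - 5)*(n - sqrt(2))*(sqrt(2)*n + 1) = sqrt(2)*n^3 - 5*sqrt(2)*n^2 - n^2 - sqrt(2)*n + 5*n + 5*sqrt(2)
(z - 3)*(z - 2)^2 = z^3 - 7*z^2 + 16*z - 12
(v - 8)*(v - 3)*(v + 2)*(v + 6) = v^4 - 3*v^3 - 52*v^2 + 60*v + 288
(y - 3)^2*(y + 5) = y^3 - y^2 - 21*y + 45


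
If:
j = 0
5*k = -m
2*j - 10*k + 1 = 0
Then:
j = 0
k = 1/10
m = -1/2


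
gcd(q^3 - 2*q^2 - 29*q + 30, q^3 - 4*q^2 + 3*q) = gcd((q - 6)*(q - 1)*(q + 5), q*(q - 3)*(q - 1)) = q - 1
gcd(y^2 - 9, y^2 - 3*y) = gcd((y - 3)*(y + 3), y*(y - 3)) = y - 3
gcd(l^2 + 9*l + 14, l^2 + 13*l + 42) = l + 7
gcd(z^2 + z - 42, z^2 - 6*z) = z - 6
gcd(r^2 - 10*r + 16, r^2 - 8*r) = r - 8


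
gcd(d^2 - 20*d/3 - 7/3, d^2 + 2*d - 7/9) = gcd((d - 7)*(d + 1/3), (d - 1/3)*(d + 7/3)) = 1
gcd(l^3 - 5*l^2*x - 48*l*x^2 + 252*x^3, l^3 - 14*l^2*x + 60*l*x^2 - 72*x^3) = l^2 - 12*l*x + 36*x^2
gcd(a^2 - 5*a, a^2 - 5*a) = a^2 - 5*a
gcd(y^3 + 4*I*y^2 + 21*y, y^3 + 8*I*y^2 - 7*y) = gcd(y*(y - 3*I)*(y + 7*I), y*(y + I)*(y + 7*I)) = y^2 + 7*I*y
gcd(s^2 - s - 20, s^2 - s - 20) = s^2 - s - 20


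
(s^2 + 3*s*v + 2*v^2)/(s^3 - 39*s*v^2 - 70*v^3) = (s + v)/(s^2 - 2*s*v - 35*v^2)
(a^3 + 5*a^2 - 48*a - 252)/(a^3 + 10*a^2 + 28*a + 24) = (a^2 - a - 42)/(a^2 + 4*a + 4)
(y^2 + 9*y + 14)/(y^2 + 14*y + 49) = (y + 2)/(y + 7)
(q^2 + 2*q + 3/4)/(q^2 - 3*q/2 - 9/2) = (q + 1/2)/(q - 3)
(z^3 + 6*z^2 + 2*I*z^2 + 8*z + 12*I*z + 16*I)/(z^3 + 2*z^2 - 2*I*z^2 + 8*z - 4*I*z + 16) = (z + 4)/(z - 4*I)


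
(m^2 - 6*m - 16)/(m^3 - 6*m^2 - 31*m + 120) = (m + 2)/(m^2 + 2*m - 15)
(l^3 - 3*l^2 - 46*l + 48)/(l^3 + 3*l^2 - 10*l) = (l^3 - 3*l^2 - 46*l + 48)/(l*(l^2 + 3*l - 10))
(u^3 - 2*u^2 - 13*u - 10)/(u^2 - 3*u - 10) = u + 1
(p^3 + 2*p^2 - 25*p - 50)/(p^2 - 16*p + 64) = (p^3 + 2*p^2 - 25*p - 50)/(p^2 - 16*p + 64)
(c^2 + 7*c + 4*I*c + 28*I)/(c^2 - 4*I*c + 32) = (c + 7)/(c - 8*I)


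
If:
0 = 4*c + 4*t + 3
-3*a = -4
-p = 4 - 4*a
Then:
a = 4/3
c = -t - 3/4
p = 4/3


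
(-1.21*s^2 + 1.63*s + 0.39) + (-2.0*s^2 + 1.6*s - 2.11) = -3.21*s^2 + 3.23*s - 1.72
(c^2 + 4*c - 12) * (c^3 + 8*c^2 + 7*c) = c^5 + 12*c^4 + 27*c^3 - 68*c^2 - 84*c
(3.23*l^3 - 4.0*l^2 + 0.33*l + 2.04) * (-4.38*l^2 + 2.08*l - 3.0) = -14.1474*l^5 + 24.2384*l^4 - 19.4554*l^3 + 3.7512*l^2 + 3.2532*l - 6.12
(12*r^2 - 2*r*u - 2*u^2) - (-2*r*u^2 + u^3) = 12*r^2 + 2*r*u^2 - 2*r*u - u^3 - 2*u^2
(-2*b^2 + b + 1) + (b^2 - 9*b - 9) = -b^2 - 8*b - 8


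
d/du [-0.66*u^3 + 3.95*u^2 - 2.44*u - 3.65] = -1.98*u^2 + 7.9*u - 2.44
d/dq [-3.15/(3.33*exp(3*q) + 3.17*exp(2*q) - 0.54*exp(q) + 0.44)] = (31.4685*exp(2*q) + 19.971*exp(q) - 1.701)*exp(q)/(3.33*exp(3*q) + 3.17*exp(2*q) - 0.54*exp(q) + 0.44)^2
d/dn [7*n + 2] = 7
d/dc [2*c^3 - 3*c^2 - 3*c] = 6*c^2 - 6*c - 3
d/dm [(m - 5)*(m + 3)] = 2*m - 2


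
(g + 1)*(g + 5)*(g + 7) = g^3 + 13*g^2 + 47*g + 35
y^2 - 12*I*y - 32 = (y - 8*I)*(y - 4*I)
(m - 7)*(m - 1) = m^2 - 8*m + 7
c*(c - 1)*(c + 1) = c^3 - c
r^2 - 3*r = r*(r - 3)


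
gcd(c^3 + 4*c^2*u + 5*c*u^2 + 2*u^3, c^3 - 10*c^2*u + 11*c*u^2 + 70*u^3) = c + 2*u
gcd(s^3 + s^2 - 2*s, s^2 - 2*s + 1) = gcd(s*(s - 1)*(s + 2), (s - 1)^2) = s - 1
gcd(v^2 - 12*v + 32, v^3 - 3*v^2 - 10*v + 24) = v - 4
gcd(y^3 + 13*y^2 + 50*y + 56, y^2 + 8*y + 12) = y + 2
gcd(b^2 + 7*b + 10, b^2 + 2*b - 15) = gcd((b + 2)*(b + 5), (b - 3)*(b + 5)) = b + 5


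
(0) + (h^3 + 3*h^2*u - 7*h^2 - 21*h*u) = h^3 + 3*h^2*u - 7*h^2 - 21*h*u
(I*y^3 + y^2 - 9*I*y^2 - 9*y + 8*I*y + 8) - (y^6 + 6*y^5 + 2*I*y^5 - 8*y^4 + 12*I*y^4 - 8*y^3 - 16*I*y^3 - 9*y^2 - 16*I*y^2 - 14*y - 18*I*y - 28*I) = -y^6 - 6*y^5 - 2*I*y^5 + 8*y^4 - 12*I*y^4 + 8*y^3 + 17*I*y^3 + 10*y^2 + 7*I*y^2 + 5*y + 26*I*y + 8 + 28*I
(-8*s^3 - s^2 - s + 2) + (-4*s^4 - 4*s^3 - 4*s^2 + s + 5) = -4*s^4 - 12*s^3 - 5*s^2 + 7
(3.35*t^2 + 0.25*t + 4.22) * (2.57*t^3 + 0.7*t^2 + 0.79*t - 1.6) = 8.6095*t^5 + 2.9875*t^4 + 13.6669*t^3 - 2.2085*t^2 + 2.9338*t - 6.752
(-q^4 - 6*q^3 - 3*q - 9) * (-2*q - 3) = 2*q^5 + 15*q^4 + 18*q^3 + 6*q^2 + 27*q + 27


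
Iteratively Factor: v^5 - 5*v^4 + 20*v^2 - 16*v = (v - 4)*(v^4 - v^3 - 4*v^2 + 4*v) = (v - 4)*(v - 2)*(v^3 + v^2 - 2*v) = v*(v - 4)*(v - 2)*(v^2 + v - 2) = v*(v - 4)*(v - 2)*(v - 1)*(v + 2)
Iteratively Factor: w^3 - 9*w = (w - 3)*(w^2 + 3*w) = (w - 3)*(w + 3)*(w)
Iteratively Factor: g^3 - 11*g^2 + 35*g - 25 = (g - 1)*(g^2 - 10*g + 25) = (g - 5)*(g - 1)*(g - 5)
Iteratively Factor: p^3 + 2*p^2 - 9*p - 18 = (p + 2)*(p^2 - 9) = (p + 2)*(p + 3)*(p - 3)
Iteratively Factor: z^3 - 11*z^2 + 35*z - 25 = (z - 1)*(z^2 - 10*z + 25) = (z - 5)*(z - 1)*(z - 5)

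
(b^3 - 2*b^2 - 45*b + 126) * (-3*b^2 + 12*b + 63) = -3*b^5 + 18*b^4 + 174*b^3 - 1044*b^2 - 1323*b + 7938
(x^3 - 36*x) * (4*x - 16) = 4*x^4 - 16*x^3 - 144*x^2 + 576*x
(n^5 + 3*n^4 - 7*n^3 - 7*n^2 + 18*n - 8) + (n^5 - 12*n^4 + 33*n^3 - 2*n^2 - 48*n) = 2*n^5 - 9*n^4 + 26*n^3 - 9*n^2 - 30*n - 8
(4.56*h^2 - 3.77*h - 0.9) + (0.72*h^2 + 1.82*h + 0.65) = 5.28*h^2 - 1.95*h - 0.25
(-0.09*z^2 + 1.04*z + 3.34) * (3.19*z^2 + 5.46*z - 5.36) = -0.2871*z^4 + 2.8262*z^3 + 16.8154*z^2 + 12.662*z - 17.9024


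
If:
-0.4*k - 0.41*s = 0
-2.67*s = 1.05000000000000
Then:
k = 0.40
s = -0.39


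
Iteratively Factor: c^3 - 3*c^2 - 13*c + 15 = (c - 1)*(c^2 - 2*c - 15) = (c - 5)*(c - 1)*(c + 3)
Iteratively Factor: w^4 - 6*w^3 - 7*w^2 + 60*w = (w)*(w^3 - 6*w^2 - 7*w + 60) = w*(w - 4)*(w^2 - 2*w - 15) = w*(w - 4)*(w + 3)*(w - 5)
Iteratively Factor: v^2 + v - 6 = (v + 3)*(v - 2)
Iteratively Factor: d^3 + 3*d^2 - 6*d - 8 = (d - 2)*(d^2 + 5*d + 4) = (d - 2)*(d + 4)*(d + 1)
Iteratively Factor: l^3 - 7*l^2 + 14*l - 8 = (l - 4)*(l^2 - 3*l + 2) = (l - 4)*(l - 1)*(l - 2)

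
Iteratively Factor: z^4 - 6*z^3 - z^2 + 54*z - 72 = (z + 3)*(z^3 - 9*z^2 + 26*z - 24) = (z - 3)*(z + 3)*(z^2 - 6*z + 8) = (z - 3)*(z - 2)*(z + 3)*(z - 4)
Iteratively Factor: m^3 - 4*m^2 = (m - 4)*(m^2) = m*(m - 4)*(m)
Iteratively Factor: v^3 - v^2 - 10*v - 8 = (v + 1)*(v^2 - 2*v - 8) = (v + 1)*(v + 2)*(v - 4)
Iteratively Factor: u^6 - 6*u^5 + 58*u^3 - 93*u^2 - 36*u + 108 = (u + 1)*(u^5 - 7*u^4 + 7*u^3 + 51*u^2 - 144*u + 108) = (u - 2)*(u + 1)*(u^4 - 5*u^3 - 3*u^2 + 45*u - 54) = (u - 3)*(u - 2)*(u + 1)*(u^3 - 2*u^2 - 9*u + 18) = (u - 3)*(u - 2)^2*(u + 1)*(u^2 - 9) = (u - 3)*(u - 2)^2*(u + 1)*(u + 3)*(u - 3)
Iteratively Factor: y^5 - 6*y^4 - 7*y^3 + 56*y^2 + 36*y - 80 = (y + 2)*(y^4 - 8*y^3 + 9*y^2 + 38*y - 40) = (y - 4)*(y + 2)*(y^3 - 4*y^2 - 7*y + 10) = (y - 5)*(y - 4)*(y + 2)*(y^2 + y - 2) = (y - 5)*(y - 4)*(y - 1)*(y + 2)*(y + 2)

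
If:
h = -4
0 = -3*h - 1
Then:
No Solution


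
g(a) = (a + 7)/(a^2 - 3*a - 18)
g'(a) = (3 - 2*a)*(a + 7)/(a^2 - 3*a - 18)^2 + 1/(a^2 - 3*a - 18) = (a^2 - 3*a - (a + 7)*(2*a - 3) - 18)/(-a^2 + 3*a + 18)^2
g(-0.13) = -0.39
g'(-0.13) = 0.02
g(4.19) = -0.86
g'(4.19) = -0.43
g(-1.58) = -0.50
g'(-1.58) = 0.20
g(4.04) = -0.80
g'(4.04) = -0.37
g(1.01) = -0.40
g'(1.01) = -0.03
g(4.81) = -1.27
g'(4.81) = -1.01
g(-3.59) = 0.60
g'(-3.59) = 1.26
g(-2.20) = -0.73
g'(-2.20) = 0.67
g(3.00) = -0.56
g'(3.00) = -0.15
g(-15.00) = -0.03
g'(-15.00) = 0.00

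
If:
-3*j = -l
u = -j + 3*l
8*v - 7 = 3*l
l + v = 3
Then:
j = 17/33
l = 17/11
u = 136/33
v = 16/11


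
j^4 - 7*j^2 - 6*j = j*(j - 3)*(j + 1)*(j + 2)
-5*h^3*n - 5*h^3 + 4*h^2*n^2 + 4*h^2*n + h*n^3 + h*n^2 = (-h + n)*(5*h + n)*(h*n + h)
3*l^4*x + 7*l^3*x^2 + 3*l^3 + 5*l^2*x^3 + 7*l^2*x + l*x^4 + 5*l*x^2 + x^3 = (l + x)^2*(3*l + x)*(l*x + 1)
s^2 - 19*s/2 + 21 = (s - 6)*(s - 7/2)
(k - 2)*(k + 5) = k^2 + 3*k - 10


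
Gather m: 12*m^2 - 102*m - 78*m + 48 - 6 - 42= 12*m^2 - 180*m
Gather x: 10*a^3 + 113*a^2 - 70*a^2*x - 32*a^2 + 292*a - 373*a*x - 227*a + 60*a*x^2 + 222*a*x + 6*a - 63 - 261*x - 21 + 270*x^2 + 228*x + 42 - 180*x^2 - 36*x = 10*a^3 + 81*a^2 + 71*a + x^2*(60*a + 90) + x*(-70*a^2 - 151*a - 69) - 42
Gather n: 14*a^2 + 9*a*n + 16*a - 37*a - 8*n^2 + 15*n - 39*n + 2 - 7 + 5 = 14*a^2 - 21*a - 8*n^2 + n*(9*a - 24)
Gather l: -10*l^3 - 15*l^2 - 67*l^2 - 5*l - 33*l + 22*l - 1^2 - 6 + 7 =-10*l^3 - 82*l^2 - 16*l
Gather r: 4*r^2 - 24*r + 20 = 4*r^2 - 24*r + 20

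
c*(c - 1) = c^2 - c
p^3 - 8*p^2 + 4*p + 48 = (p - 6)*(p - 4)*(p + 2)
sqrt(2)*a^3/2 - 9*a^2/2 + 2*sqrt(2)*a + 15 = (a - 3*sqrt(2))*(a - 5*sqrt(2)/2)*(sqrt(2)*a/2 + 1)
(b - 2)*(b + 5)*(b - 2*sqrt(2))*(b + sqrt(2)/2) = b^4 - 3*sqrt(2)*b^3/2 + 3*b^3 - 12*b^2 - 9*sqrt(2)*b^2/2 - 6*b + 15*sqrt(2)*b + 20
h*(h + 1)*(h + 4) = h^3 + 5*h^2 + 4*h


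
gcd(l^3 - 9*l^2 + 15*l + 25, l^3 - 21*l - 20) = l^2 - 4*l - 5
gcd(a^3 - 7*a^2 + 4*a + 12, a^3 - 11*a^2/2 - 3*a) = a - 6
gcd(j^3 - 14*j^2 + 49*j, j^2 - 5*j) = j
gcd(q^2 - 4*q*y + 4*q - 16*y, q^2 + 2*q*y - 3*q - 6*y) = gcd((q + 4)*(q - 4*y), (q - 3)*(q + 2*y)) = 1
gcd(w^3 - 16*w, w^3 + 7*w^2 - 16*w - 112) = w^2 - 16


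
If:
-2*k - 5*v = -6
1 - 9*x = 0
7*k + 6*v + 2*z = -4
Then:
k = -10*z/23 - 56/23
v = 4*z/23 + 50/23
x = 1/9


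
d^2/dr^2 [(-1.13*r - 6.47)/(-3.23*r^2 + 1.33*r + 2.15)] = ((-21.8994*r - 38.7904)*(-3.23*r^2 + 1.33*r + 2.15) - (1.13*r + 6.47)*(6.46*r - 1.33)*(12.92*r - 2.66))/(-3.23*r^2 + 1.33*r + 2.15)^3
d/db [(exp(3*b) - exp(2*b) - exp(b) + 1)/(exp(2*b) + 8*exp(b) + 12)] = (exp(4*b) + 16*exp(3*b) + 29*exp(2*b) - 26*exp(b) - 20)*exp(b)/(exp(4*b) + 16*exp(3*b) + 88*exp(2*b) + 192*exp(b) + 144)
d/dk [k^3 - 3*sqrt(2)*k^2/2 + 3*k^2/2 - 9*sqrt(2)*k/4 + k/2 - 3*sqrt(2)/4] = 3*k^2 - 3*sqrt(2)*k + 3*k - 9*sqrt(2)/4 + 1/2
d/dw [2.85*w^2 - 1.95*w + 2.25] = 5.7*w - 1.95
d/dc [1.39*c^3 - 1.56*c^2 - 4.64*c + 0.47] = 4.17*c^2 - 3.12*c - 4.64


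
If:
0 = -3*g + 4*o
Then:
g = 4*o/3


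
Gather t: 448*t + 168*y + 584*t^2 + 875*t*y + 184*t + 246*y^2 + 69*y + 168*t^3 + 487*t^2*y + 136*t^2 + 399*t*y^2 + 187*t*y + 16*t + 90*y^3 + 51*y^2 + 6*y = 168*t^3 + t^2*(487*y + 720) + t*(399*y^2 + 1062*y + 648) + 90*y^3 + 297*y^2 + 243*y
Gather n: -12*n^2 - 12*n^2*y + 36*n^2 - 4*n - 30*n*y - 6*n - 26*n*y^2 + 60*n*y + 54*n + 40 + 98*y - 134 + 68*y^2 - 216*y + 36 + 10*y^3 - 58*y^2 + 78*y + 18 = n^2*(24 - 12*y) + n*(-26*y^2 + 30*y + 44) + 10*y^3 + 10*y^2 - 40*y - 40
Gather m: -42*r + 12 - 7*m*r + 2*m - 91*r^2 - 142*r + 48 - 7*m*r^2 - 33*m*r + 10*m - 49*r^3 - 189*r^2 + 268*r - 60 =m*(-7*r^2 - 40*r + 12) - 49*r^3 - 280*r^2 + 84*r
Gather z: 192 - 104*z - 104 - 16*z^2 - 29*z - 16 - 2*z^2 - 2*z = -18*z^2 - 135*z + 72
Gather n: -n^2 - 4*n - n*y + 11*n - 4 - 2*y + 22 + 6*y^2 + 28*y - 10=-n^2 + n*(7 - y) + 6*y^2 + 26*y + 8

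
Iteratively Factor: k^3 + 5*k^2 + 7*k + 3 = (k + 3)*(k^2 + 2*k + 1) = (k + 1)*(k + 3)*(k + 1)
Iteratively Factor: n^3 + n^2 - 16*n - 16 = (n + 4)*(n^2 - 3*n - 4) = (n - 4)*(n + 4)*(n + 1)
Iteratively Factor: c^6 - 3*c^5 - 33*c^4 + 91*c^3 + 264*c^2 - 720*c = (c)*(c^5 - 3*c^4 - 33*c^3 + 91*c^2 + 264*c - 720) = c*(c + 4)*(c^4 - 7*c^3 - 5*c^2 + 111*c - 180) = c*(c - 3)*(c + 4)*(c^3 - 4*c^2 - 17*c + 60) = c*(c - 3)*(c + 4)^2*(c^2 - 8*c + 15) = c*(c - 3)^2*(c + 4)^2*(c - 5)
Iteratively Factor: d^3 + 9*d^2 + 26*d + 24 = (d + 3)*(d^2 + 6*d + 8) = (d + 2)*(d + 3)*(d + 4)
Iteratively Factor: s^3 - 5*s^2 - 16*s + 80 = (s + 4)*(s^2 - 9*s + 20) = (s - 4)*(s + 4)*(s - 5)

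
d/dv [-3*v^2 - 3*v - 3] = -6*v - 3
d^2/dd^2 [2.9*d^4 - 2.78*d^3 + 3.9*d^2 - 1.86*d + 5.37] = 34.8*d^2 - 16.68*d + 7.8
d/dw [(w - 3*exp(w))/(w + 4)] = (-w + (1 - 3*exp(w))*(w + 4) + 3*exp(w))/(w + 4)^2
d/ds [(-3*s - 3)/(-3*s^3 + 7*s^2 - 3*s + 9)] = 6*(-3*s^3 - s^2 + 7*s - 6)/(9*s^6 - 42*s^5 + 67*s^4 - 96*s^3 + 135*s^2 - 54*s + 81)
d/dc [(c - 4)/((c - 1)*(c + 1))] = (-c^2 + 8*c - 1)/(c^4 - 2*c^2 + 1)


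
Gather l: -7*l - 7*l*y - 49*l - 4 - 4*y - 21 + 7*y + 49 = l*(-7*y - 56) + 3*y + 24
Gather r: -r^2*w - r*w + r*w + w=-r^2*w + w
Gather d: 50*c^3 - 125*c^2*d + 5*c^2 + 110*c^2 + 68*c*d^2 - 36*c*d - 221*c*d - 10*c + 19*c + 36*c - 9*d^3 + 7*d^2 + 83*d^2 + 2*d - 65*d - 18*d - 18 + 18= 50*c^3 + 115*c^2 + 45*c - 9*d^3 + d^2*(68*c + 90) + d*(-125*c^2 - 257*c - 81)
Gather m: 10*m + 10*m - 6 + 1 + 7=20*m + 2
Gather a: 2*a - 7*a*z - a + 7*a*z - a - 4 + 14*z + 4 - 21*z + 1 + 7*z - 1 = 0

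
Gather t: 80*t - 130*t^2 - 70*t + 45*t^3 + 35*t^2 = 45*t^3 - 95*t^2 + 10*t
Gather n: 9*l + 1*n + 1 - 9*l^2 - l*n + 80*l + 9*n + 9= -9*l^2 + 89*l + n*(10 - l) + 10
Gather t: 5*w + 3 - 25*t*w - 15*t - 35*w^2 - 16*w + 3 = t*(-25*w - 15) - 35*w^2 - 11*w + 6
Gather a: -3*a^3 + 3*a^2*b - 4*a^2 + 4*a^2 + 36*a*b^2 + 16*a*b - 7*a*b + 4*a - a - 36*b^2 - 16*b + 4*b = -3*a^3 + 3*a^2*b + a*(36*b^2 + 9*b + 3) - 36*b^2 - 12*b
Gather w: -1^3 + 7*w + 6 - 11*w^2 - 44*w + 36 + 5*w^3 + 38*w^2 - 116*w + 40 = 5*w^3 + 27*w^2 - 153*w + 81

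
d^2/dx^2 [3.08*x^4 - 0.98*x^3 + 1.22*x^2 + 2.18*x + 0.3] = 36.96*x^2 - 5.88*x + 2.44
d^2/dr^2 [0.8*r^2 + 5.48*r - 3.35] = 1.60000000000000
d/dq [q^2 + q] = 2*q + 1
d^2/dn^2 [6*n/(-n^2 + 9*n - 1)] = 12*(-n*(2*n - 9)^2 + 3*(n - 3)*(n^2 - 9*n + 1))/(n^2 - 9*n + 1)^3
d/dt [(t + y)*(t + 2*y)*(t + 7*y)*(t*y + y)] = y*(4*t^3 + 30*t^2*y + 3*t^2 + 46*t*y^2 + 20*t*y + 14*y^3 + 23*y^2)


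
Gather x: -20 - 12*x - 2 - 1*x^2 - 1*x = -x^2 - 13*x - 22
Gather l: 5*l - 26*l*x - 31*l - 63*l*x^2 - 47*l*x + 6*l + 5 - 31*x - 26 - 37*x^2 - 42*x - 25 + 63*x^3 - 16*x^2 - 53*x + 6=l*(-63*x^2 - 73*x - 20) + 63*x^3 - 53*x^2 - 126*x - 40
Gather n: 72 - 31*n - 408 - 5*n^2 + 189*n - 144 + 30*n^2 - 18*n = 25*n^2 + 140*n - 480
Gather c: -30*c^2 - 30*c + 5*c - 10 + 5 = -30*c^2 - 25*c - 5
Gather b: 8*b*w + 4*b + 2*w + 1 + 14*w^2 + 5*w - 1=b*(8*w + 4) + 14*w^2 + 7*w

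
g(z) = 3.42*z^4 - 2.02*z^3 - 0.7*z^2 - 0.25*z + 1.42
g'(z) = 13.68*z^3 - 6.06*z^2 - 1.4*z - 0.25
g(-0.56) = 2.03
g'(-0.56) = -3.77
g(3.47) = 403.57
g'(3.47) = 493.50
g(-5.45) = 3326.24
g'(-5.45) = -2387.12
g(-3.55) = 627.03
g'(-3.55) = -683.68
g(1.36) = 6.40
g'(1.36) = 21.05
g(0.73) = 1.05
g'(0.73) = 0.82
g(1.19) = 3.59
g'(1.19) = 12.56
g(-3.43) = 548.93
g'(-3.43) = -618.78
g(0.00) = 1.42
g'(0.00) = -0.25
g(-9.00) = 23858.17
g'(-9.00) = -10451.23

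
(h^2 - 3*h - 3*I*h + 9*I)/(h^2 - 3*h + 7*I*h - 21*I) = (h - 3*I)/(h + 7*I)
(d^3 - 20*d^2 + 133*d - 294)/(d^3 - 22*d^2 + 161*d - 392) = (d - 6)/(d - 8)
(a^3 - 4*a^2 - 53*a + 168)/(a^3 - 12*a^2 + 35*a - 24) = (a + 7)/(a - 1)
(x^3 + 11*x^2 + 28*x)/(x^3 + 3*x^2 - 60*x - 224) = x/(x - 8)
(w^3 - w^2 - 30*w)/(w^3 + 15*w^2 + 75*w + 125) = w*(w - 6)/(w^2 + 10*w + 25)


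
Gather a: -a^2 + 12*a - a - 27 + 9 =-a^2 + 11*a - 18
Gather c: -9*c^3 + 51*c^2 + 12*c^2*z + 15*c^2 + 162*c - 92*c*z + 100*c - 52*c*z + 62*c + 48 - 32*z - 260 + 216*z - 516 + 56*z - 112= -9*c^3 + c^2*(12*z + 66) + c*(324 - 144*z) + 240*z - 840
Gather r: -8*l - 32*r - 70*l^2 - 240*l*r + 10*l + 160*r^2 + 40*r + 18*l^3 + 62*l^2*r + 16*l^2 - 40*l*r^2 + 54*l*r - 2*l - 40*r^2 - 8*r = 18*l^3 - 54*l^2 + r^2*(120 - 40*l) + r*(62*l^2 - 186*l)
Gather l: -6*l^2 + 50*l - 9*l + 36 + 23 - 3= -6*l^2 + 41*l + 56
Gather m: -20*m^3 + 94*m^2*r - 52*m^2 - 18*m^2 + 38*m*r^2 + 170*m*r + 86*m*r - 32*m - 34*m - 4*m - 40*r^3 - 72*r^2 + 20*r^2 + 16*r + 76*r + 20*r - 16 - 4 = -20*m^3 + m^2*(94*r - 70) + m*(38*r^2 + 256*r - 70) - 40*r^3 - 52*r^2 + 112*r - 20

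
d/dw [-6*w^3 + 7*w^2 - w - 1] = -18*w^2 + 14*w - 1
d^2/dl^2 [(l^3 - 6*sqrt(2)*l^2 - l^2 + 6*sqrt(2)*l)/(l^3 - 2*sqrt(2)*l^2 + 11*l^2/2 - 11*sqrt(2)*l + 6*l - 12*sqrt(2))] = 8*(-13*l^6 - 8*sqrt(2)*l^6 - 36*l^5 + 102*sqrt(2)*l^5 - 900*l^4 + 492*sqrt(2)*l^4 - 3406*l^3 + 866*sqrt(2)*l^3 - 1152*l^2 + 900*sqrt(2)*l^2 - 1728*sqrt(2)*l + 6480*l - 6624*sqrt(2) + 1152)/(8*l^9 - 48*sqrt(2)*l^8 + 132*l^8 - 792*sqrt(2)*l^7 + 1062*l^7 - 5348*sqrt(2)*l^6 + 6083*l^6 - 19602*sqrt(2)*l^5 + 26100*l^5 - 45240*sqrt(2)*l^4 + 74712*l^4 - 75152*sqrt(2)*l^3 + 127008*l^3 - 93888*sqrt(2)*l^2 + 114048*l^2 - 76032*sqrt(2)*l + 41472*l - 27648*sqrt(2))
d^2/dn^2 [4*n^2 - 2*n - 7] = 8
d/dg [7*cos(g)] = -7*sin(g)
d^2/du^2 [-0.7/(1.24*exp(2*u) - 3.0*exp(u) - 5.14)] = (0.7*(2.48*exp(u) - 3.0)*(4.96*exp(u) - 6.0)*exp(u) + (3.472*exp(u) - 2.1)*(-1.24*exp(2*u) + 3.0*exp(u) + 5.14))*exp(u)/(-1.24*exp(2*u) + 3.0*exp(u) + 5.14)^3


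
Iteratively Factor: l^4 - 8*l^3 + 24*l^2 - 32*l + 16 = (l - 2)*(l^3 - 6*l^2 + 12*l - 8) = (l - 2)^2*(l^2 - 4*l + 4) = (l - 2)^3*(l - 2)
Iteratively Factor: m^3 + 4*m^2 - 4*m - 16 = (m - 2)*(m^2 + 6*m + 8) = (m - 2)*(m + 4)*(m + 2)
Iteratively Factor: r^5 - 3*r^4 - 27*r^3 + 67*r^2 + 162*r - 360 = (r - 3)*(r^4 - 27*r^2 - 14*r + 120) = (r - 5)*(r - 3)*(r^3 + 5*r^2 - 2*r - 24) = (r - 5)*(r - 3)*(r + 4)*(r^2 + r - 6) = (r - 5)*(r - 3)*(r - 2)*(r + 4)*(r + 3)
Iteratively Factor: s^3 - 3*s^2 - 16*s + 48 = (s - 3)*(s^2 - 16) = (s - 3)*(s + 4)*(s - 4)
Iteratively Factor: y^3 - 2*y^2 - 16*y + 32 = (y - 2)*(y^2 - 16) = (y - 2)*(y + 4)*(y - 4)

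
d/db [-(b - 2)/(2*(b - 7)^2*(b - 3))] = (-(b - 7)*(b - 3) + (b - 7)*(b - 2) + 2*(b - 3)*(b - 2))/(2*(b - 7)^3*(b - 3)^2)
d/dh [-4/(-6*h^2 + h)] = 4*(1 - 12*h)/(h^2*(6*h - 1)^2)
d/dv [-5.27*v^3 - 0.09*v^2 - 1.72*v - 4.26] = -15.81*v^2 - 0.18*v - 1.72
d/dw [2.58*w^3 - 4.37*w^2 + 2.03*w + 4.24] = 7.74*w^2 - 8.74*w + 2.03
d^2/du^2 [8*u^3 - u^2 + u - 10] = 48*u - 2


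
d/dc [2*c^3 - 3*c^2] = 6*c*(c - 1)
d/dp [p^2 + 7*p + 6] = 2*p + 7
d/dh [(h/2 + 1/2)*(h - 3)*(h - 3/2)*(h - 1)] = 2*h^3 - 27*h^2/4 + 7*h/2 + 9/4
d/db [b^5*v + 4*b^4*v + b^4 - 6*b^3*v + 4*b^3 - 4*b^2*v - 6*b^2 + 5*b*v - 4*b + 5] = 5*b^4*v + 16*b^3*v + 4*b^3 - 18*b^2*v + 12*b^2 - 8*b*v - 12*b + 5*v - 4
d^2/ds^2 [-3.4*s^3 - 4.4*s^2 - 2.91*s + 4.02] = -20.4*s - 8.8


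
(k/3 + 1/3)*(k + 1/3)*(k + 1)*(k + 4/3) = k^4/3 + 11*k^3/9 + 43*k^2/27 + 23*k/27 + 4/27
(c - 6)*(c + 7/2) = c^2 - 5*c/2 - 21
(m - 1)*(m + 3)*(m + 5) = m^3 + 7*m^2 + 7*m - 15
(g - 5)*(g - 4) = g^2 - 9*g + 20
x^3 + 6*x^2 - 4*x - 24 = (x - 2)*(x + 2)*(x + 6)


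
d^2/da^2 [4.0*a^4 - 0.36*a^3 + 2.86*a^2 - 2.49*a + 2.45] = 48.0*a^2 - 2.16*a + 5.72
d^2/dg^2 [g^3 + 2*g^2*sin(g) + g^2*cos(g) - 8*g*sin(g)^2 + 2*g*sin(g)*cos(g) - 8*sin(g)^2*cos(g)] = -2*g^2*sin(g) - g^2*cos(g) - 4*g*sin(g) - 4*g*sin(2*g) + 8*g*cos(g) - 16*g*cos(2*g) + 6*g + 4*sin(g) - 16*sin(2*g) + 4*cos(g) + 4*cos(2*g) - 18*cos(3*g)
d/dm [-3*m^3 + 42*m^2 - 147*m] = -9*m^2 + 84*m - 147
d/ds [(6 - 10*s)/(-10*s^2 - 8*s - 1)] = 2*(-50*s^2 + 60*s + 29)/(100*s^4 + 160*s^3 + 84*s^2 + 16*s + 1)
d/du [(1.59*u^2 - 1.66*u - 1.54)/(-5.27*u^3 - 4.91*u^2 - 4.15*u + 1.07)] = (8.3793*u^4 - 17.4964*u^3 - 39.0965*u^2 - 11.7202*u - 8.1672)/(27.7729*u^6 + 51.7514*u^5 + 67.8491*u^4 + 29.4752*u^3 + 6.7151*u^2 - 8.881*u + 1.1449)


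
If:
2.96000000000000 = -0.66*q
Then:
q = -4.48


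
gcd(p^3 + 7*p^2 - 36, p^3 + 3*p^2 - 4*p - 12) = p^2 + p - 6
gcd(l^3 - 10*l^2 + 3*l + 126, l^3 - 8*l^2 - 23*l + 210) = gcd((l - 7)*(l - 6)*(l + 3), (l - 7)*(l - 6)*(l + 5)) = l^2 - 13*l + 42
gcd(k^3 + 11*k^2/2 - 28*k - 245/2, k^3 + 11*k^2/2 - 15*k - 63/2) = k + 7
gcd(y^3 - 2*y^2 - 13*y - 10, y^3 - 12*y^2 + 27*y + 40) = y^2 - 4*y - 5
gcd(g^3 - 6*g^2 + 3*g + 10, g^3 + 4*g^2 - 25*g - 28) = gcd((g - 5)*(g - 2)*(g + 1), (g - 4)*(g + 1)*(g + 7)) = g + 1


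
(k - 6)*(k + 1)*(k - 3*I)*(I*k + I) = I*k^4 + 3*k^3 - 4*I*k^3 - 12*k^2 - 11*I*k^2 - 33*k - 6*I*k - 18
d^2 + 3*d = d*(d + 3)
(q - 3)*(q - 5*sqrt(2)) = q^2 - 5*sqrt(2)*q - 3*q + 15*sqrt(2)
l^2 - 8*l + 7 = (l - 7)*(l - 1)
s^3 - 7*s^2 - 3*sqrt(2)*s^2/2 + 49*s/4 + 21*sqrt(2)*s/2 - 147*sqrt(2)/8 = (s - 7/2)^2*(s - 3*sqrt(2)/2)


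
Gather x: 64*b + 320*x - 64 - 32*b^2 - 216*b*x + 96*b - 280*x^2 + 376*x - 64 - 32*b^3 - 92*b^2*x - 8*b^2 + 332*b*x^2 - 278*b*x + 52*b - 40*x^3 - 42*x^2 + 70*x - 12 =-32*b^3 - 40*b^2 + 212*b - 40*x^3 + x^2*(332*b - 322) + x*(-92*b^2 - 494*b + 766) - 140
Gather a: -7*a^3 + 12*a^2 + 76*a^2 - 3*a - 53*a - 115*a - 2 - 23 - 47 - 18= -7*a^3 + 88*a^2 - 171*a - 90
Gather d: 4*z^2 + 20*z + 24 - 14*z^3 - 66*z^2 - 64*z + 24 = -14*z^3 - 62*z^2 - 44*z + 48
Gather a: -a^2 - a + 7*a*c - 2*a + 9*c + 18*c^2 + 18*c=-a^2 + a*(7*c - 3) + 18*c^2 + 27*c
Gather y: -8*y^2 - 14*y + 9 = -8*y^2 - 14*y + 9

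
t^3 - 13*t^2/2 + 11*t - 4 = (t - 4)*(t - 2)*(t - 1/2)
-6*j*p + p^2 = p*(-6*j + p)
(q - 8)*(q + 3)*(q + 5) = q^3 - 49*q - 120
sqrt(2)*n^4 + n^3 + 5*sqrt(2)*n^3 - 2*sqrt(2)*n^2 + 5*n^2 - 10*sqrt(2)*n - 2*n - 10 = (n + 5)*(n - sqrt(2))*(n + sqrt(2))*(sqrt(2)*n + 1)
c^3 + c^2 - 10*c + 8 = (c - 2)*(c - 1)*(c + 4)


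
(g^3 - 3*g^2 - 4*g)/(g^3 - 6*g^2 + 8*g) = (g + 1)/(g - 2)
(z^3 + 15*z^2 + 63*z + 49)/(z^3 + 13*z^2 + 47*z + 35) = (z + 7)/(z + 5)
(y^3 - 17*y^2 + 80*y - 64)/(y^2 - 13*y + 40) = (y^2 - 9*y + 8)/(y - 5)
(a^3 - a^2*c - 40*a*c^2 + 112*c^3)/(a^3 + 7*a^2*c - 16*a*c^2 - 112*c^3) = (a - 4*c)/(a + 4*c)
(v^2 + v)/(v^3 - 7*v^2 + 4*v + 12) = v/(v^2 - 8*v + 12)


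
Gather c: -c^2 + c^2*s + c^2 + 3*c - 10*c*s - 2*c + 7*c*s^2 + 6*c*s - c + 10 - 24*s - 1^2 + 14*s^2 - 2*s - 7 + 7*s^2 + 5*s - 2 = c^2*s + c*(7*s^2 - 4*s) + 21*s^2 - 21*s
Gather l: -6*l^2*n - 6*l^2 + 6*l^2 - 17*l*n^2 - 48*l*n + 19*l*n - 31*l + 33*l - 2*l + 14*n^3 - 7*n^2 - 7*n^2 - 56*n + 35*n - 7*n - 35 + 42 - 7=-6*l^2*n + l*(-17*n^2 - 29*n) + 14*n^3 - 14*n^2 - 28*n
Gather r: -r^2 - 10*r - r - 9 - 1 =-r^2 - 11*r - 10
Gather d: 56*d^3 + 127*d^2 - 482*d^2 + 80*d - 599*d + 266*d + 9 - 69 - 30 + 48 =56*d^3 - 355*d^2 - 253*d - 42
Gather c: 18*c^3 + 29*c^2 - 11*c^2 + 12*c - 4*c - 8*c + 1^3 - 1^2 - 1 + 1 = 18*c^3 + 18*c^2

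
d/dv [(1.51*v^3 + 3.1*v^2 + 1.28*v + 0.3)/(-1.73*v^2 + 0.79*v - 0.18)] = (-2.6123*v^4 + 2.3858*v^3 + 3.848*v^2 - 0.0779999999999998*v - 0.4674)/(2.9929*v^4 - 2.7334*v^3 + 1.2469*v^2 - 0.2844*v + 0.0324)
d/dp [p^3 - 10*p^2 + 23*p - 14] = 3*p^2 - 20*p + 23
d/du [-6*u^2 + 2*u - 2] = 2 - 12*u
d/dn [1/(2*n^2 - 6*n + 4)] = (3/2 - n)/(n^2 - 3*n + 2)^2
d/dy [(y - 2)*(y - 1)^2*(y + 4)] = 4*y^3 - 22*y + 18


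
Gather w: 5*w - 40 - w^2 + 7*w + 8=-w^2 + 12*w - 32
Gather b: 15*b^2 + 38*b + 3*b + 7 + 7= 15*b^2 + 41*b + 14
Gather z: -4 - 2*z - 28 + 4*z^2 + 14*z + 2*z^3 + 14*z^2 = 2*z^3 + 18*z^2 + 12*z - 32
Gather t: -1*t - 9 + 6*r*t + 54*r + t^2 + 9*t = 54*r + t^2 + t*(6*r + 8) - 9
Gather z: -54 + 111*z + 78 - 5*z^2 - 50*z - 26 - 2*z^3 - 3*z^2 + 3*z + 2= -2*z^3 - 8*z^2 + 64*z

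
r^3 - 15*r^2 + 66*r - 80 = (r - 8)*(r - 5)*(r - 2)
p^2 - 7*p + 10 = (p - 5)*(p - 2)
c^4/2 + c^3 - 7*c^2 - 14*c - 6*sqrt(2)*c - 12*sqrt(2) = (c/2 + 1)*(c - 3*sqrt(2))*(c + sqrt(2))*(c + 2*sqrt(2))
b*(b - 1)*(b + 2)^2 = b^4 + 3*b^3 - 4*b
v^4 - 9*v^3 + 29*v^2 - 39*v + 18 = (v - 3)^2*(v - 2)*(v - 1)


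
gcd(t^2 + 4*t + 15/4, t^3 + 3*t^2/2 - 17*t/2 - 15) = t + 5/2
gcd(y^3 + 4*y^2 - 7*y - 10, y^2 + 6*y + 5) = y^2 + 6*y + 5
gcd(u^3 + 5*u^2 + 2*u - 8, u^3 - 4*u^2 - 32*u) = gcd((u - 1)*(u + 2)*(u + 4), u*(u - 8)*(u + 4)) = u + 4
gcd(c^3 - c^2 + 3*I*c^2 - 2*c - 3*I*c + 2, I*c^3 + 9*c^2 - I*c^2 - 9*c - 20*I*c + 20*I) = c - 1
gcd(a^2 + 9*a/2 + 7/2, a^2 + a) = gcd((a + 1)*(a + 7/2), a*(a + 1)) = a + 1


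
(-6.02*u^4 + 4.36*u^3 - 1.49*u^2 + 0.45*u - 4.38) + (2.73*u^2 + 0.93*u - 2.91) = -6.02*u^4 + 4.36*u^3 + 1.24*u^2 + 1.38*u - 7.29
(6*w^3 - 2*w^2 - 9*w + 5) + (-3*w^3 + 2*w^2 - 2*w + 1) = 3*w^3 - 11*w + 6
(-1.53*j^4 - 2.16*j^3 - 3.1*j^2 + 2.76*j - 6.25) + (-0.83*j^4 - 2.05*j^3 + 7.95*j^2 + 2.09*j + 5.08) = -2.36*j^4 - 4.21*j^3 + 4.85*j^2 + 4.85*j - 1.17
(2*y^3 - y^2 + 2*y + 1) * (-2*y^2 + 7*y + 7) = -4*y^5 + 16*y^4 + 3*y^3 + 5*y^2 + 21*y + 7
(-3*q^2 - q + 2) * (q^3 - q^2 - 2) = -3*q^5 + 2*q^4 + 3*q^3 + 4*q^2 + 2*q - 4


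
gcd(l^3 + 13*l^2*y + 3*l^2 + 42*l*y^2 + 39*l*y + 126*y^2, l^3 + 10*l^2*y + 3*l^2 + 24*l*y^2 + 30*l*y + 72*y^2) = l^2 + 6*l*y + 3*l + 18*y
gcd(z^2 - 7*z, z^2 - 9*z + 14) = z - 7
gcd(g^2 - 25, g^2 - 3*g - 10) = g - 5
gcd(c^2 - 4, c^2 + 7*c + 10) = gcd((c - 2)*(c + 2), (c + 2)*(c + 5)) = c + 2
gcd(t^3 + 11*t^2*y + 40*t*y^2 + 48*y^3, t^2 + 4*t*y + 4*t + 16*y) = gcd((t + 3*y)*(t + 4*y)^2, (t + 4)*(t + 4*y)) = t + 4*y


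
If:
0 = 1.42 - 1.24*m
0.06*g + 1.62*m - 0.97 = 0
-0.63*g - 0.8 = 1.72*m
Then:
No Solution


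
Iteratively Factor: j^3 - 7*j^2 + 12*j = (j - 3)*(j^2 - 4*j) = (j - 4)*(j - 3)*(j)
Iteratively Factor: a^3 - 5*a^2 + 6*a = (a)*(a^2 - 5*a + 6) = a*(a - 3)*(a - 2)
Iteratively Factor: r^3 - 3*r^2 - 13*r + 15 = (r + 3)*(r^2 - 6*r + 5) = (r - 5)*(r + 3)*(r - 1)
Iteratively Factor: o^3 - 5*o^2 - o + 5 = (o + 1)*(o^2 - 6*o + 5) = (o - 5)*(o + 1)*(o - 1)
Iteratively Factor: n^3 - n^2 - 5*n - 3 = (n + 1)*(n^2 - 2*n - 3) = (n - 3)*(n + 1)*(n + 1)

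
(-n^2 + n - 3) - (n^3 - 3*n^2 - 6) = -n^3 + 2*n^2 + n + 3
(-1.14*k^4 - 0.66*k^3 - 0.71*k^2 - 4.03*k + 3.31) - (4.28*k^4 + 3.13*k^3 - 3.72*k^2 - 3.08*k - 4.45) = -5.42*k^4 - 3.79*k^3 + 3.01*k^2 - 0.95*k + 7.76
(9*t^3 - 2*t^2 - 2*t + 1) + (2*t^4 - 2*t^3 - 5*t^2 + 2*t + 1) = 2*t^4 + 7*t^3 - 7*t^2 + 2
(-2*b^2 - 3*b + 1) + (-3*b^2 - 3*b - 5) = -5*b^2 - 6*b - 4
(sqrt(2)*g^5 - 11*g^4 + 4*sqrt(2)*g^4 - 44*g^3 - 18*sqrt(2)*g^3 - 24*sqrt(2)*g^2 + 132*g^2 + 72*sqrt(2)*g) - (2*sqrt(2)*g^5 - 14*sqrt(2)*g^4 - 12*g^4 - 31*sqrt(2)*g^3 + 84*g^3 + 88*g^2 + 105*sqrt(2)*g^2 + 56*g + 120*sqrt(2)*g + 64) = -sqrt(2)*g^5 + g^4 + 18*sqrt(2)*g^4 - 128*g^3 + 13*sqrt(2)*g^3 - 129*sqrt(2)*g^2 + 44*g^2 - 48*sqrt(2)*g - 56*g - 64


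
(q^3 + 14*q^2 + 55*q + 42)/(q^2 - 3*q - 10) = (q^3 + 14*q^2 + 55*q + 42)/(q^2 - 3*q - 10)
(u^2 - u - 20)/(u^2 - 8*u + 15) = (u + 4)/(u - 3)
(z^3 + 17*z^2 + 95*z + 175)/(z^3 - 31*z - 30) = (z^2 + 12*z + 35)/(z^2 - 5*z - 6)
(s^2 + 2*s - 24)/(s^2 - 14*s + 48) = (s^2 + 2*s - 24)/(s^2 - 14*s + 48)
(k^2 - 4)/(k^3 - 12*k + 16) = (k + 2)/(k^2 + 2*k - 8)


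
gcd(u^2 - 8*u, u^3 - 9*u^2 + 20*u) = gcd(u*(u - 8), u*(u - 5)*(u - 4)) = u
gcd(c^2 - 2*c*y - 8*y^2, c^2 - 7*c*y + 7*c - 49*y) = 1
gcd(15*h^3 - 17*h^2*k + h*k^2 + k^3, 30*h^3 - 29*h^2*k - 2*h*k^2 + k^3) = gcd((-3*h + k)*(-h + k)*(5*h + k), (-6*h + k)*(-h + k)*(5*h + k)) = 5*h^2 - 4*h*k - k^2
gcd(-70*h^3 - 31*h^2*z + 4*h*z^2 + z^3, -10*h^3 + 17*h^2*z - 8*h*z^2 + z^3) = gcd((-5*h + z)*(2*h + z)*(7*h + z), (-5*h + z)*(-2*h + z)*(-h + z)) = -5*h + z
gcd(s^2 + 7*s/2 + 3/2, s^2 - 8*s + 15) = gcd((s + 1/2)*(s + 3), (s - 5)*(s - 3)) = 1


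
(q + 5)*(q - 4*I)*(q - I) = q^3 + 5*q^2 - 5*I*q^2 - 4*q - 25*I*q - 20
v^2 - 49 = (v - 7)*(v + 7)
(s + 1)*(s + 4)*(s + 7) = s^3 + 12*s^2 + 39*s + 28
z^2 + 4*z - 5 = (z - 1)*(z + 5)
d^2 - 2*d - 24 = (d - 6)*(d + 4)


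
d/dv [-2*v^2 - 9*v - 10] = -4*v - 9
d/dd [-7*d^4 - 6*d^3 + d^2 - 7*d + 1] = -28*d^3 - 18*d^2 + 2*d - 7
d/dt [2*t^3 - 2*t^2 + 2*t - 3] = 6*t^2 - 4*t + 2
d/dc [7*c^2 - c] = 14*c - 1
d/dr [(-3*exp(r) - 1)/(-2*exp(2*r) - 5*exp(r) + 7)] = (-(3*exp(r) + 1)*(4*exp(r) + 5) + 6*exp(2*r) + 15*exp(r) - 21)*exp(r)/(2*exp(2*r) + 5*exp(r) - 7)^2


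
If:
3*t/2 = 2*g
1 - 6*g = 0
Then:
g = 1/6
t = 2/9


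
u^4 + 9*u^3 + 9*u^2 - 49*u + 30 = (u - 1)^2*(u + 5)*(u + 6)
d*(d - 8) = d^2 - 8*d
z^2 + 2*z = z*(z + 2)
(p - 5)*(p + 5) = p^2 - 25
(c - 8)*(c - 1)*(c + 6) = c^3 - 3*c^2 - 46*c + 48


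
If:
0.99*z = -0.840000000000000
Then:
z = -0.85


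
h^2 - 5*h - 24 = (h - 8)*(h + 3)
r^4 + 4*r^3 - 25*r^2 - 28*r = r*(r - 4)*(r + 1)*(r + 7)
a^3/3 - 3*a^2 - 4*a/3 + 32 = (a/3 + 1)*(a - 8)*(a - 4)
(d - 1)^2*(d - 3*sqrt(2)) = d^3 - 3*sqrt(2)*d^2 - 2*d^2 + d + 6*sqrt(2)*d - 3*sqrt(2)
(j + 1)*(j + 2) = j^2 + 3*j + 2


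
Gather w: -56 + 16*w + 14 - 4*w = 12*w - 42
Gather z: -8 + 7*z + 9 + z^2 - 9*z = z^2 - 2*z + 1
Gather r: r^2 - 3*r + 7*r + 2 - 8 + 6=r^2 + 4*r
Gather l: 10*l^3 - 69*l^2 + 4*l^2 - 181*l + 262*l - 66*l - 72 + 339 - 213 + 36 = 10*l^3 - 65*l^2 + 15*l + 90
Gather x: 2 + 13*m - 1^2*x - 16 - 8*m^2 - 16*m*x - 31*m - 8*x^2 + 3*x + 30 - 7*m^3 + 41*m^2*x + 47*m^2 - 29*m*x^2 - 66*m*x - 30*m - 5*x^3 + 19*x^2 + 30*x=-7*m^3 + 39*m^2 - 48*m - 5*x^3 + x^2*(11 - 29*m) + x*(41*m^2 - 82*m + 32) + 16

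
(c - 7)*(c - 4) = c^2 - 11*c + 28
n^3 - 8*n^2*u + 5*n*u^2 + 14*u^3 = (n - 7*u)*(n - 2*u)*(n + u)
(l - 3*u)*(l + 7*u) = l^2 + 4*l*u - 21*u^2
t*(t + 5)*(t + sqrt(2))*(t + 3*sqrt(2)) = t^4 + 5*t^3 + 4*sqrt(2)*t^3 + 6*t^2 + 20*sqrt(2)*t^2 + 30*t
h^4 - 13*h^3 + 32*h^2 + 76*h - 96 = (h - 8)*(h - 6)*(h - 1)*(h + 2)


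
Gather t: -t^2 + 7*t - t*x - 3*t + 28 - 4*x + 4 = -t^2 + t*(4 - x) - 4*x + 32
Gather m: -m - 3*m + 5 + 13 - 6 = 12 - 4*m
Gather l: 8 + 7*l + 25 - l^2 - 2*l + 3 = -l^2 + 5*l + 36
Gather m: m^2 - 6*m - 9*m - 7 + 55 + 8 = m^2 - 15*m + 56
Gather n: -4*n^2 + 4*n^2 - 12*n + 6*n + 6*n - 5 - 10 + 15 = 0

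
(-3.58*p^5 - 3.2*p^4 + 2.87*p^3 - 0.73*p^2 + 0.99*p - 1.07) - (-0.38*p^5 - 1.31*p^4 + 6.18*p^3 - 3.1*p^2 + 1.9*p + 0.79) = -3.2*p^5 - 1.89*p^4 - 3.31*p^3 + 2.37*p^2 - 0.91*p - 1.86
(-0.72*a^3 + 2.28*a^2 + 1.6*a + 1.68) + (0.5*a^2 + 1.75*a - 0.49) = -0.72*a^3 + 2.78*a^2 + 3.35*a + 1.19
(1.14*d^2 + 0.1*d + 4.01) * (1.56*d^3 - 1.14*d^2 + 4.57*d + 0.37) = 1.7784*d^5 - 1.1436*d^4 + 11.3514*d^3 - 3.6926*d^2 + 18.3627*d + 1.4837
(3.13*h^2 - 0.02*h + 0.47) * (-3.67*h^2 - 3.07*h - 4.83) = -11.4871*h^4 - 9.5357*h^3 - 16.7814*h^2 - 1.3463*h - 2.2701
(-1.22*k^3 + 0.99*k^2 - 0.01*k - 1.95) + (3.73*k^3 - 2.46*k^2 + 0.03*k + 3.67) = 2.51*k^3 - 1.47*k^2 + 0.02*k + 1.72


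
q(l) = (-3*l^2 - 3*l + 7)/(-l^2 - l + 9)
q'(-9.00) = 0.09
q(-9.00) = 3.32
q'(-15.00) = 0.01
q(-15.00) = 3.10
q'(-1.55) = 0.63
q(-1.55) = 0.55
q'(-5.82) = 0.59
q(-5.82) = 4.05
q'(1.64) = -3.92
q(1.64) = -1.28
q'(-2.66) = 4.11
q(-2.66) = -1.36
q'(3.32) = -5.35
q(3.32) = 6.74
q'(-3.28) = 48.03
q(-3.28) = -10.14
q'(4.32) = -0.99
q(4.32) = 4.43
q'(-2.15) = 1.55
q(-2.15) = -0.06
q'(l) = (-6*l - 3)/(-l^2 - l + 9) + (2*l + 1)*(-3*l^2 - 3*l + 7)/(-l^2 - l + 9)^2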